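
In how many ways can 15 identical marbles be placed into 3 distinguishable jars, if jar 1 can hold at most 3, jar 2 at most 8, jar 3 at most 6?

6

By stars and bars, unrestricted non-negative solutions to x_1+…+x_3 = 15 number C(15+2,2) = 136.
Subtract solutions that violate a single cap (substitute x_i' = x_i − (cap_i+1)): x_1 ≥ 4 gives C(13,2) = 78; x_2 ≥ 9 gives C(8,2) = 28; x_3 ≥ 7 gives C(10,2) = 45. Together 151.
Add back pairs where two caps are both exceeded: 6 + 15 + 0 = 21.
By inclusion–exclusion the count is 136 − 151 + 21 = 6.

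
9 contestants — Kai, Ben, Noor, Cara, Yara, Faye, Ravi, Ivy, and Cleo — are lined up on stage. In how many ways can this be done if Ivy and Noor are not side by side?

282240

There are 9! = 362880 arrangements in all. If Ivy and Noor are adjacent, merging them into one block gives 2·(8)! = 80640 arrangements.
So 362880 − 80640 = 282240 arrangements keep them apart.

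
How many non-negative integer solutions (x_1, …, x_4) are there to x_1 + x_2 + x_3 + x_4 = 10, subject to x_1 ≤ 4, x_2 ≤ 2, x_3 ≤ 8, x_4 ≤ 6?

Ignoring the caps, the number of non-negative solutions to x_1+…+x_4 = 10 is C(13,3) = 286.
Subtract solutions that violate a single cap (substitute x_i' = x_i − (cap_i+1)): x_1 ≥ 5 gives C(8,3) = 56; x_2 ≥ 3 gives C(10,3) = 120; x_3 ≥ 9 gives C(4,3) = 4; x_4 ≥ 7 gives C(6,3) = 20. Together 200.
Add back pairs where two caps are both exceeded: 10 + 0 + 0 + 0 + 1 + 0 = 11.
By inclusion–exclusion the count is 286 − 200 + 11 = 97.

97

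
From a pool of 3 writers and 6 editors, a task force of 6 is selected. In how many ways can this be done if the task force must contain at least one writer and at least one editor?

83

Unrestricted: C(9,6) = 84 ways to pick any 6 of the 9.
Subtract selections that omit an entire group: no writers → C(6,6) = 1; no editors → C(3,6) = 0.
Both groups omitted at once is impossible, so 84 − 1 = 83.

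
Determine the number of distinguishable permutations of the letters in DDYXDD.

The 6 letters of DDYXDD have repeats: D appearing 4 times.
Dividing 6! = 720 by 4! = 24 for the repeated letters gives 30.

30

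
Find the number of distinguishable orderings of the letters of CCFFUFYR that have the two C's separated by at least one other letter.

2520

There are 8!/(3!·2!) = 3360 arrangements of CCFFUFYR in total.
If the two C's are adjacent, glue them into one block, leaving 7 items to arrange: (7)!/(3!) = 840 ways.
Subtracting, 3360 − 840 = 2520 arrangements keep the C's apart.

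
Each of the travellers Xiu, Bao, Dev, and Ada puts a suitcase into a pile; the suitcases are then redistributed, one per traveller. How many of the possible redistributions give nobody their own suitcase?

Let Aᵢ be the assignments in which traveller i gets their own suitcase. We want the size of the complement of A₁∪…∪A_4.
By inclusion–exclusion this is Σ_{j=0}^{4} (−1)^j C(4,j)·(4−j)!.
Computing: 24 − 24 + 12 − 4 + 1 = 9.

9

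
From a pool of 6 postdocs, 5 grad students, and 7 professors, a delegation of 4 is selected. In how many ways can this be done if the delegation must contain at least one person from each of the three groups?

Unrestricted: C(18,4) = 3060 ways to pick any 4 of the 18.
Subtract selections that omit an entire group: no postdocs → C(12,4) = 495; no grad students → C(13,4) = 715; no professors → C(11,4) = 330.
Add back selections omitting two groups (i.e. drawn from a single group): C(6,4) + C(5,4) + C(7,4) = 55.
By inclusion–exclusion: 3060 − 1540 + 55 = 1575.

1575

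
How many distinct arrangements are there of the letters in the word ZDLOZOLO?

1680

Letter multiplicities in ZDLOZOLO: D×1, L×2, O×3, Z×2.
So there are 8! / (3!·2!·2!) = 1680 distinguishable arrangements.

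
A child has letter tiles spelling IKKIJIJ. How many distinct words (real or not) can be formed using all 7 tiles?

210

The 7 letters of IKKIJIJ have repeats: I appearing 3 times, J appearing twice, and K appearing twice.
Dividing 7! = 5040 by 3!·2!·2! = 24 for the repeated letters gives 210.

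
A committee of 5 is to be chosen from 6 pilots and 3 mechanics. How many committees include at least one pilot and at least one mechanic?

120

Total 5-person selections from all 9: C(9,5) = 126.
Subtract selections that omit an entire group: no pilots → C(3,5) = 0; no mechanics → C(6,5) = 6.
Both groups omitted at once is impossible, so 126 − 6 = 120.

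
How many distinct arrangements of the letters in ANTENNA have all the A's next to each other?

120

Treat the 2 copies of A as a single block. The multiset to arrange is then {AA, E, N, N, N, T}, 6 items in all.
That gives (6)!/(3!) = 120 arrangements.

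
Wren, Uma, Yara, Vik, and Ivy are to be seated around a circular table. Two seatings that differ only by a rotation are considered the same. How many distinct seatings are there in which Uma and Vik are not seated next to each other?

12

All circular seatings of 5 people number (4)! = 24.
Seatings with Uma beside Vik: treat them as a block with 2 internal orders, giving 2 × (3)! = 12.
Subtracting, 24 − 12 = 12.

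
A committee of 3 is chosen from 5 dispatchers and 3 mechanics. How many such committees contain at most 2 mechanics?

55

Split by how many mechanics are chosen (0 through 2).
Sum: C(3,0)·C(5,3) + C(3,1)·C(5,2) + C(3,2)·C(5,1) = 10 + 30 + 15 = 55.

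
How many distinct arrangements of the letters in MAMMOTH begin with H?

Fix H in the first position and arrange the remaining 6 letters.
Those 6 letters have M appearing 3 times, giving (6)!/(3!) = 120.

120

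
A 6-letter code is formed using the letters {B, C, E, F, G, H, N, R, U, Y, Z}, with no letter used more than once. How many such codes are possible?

This is a permutation of 6 out of 11: P(11,6) = 11!/5!.
That product is 11 × 10 × 9 × 8 × 7 × 6 = 332640.

332640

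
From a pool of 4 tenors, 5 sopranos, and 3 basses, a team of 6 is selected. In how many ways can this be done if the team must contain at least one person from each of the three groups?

805

Total 6-person selections from all 12: C(12,6) = 924.
Subtract selections that omit an entire group: no tenors → C(8,6) = 28; no sopranos → C(7,6) = 7; no basses → C(9,6) = 84.
Add back selections omitting two groups (i.e. drawn from a single group): C(4,6) + C(5,6) + C(3,6) = 0.
By inclusion–exclusion: 924 − 119 + 0 = 805.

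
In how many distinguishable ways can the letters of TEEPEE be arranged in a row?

30

Letter multiplicities in TEEPEE: E×4, P×1, T×1.
Dividing 6! = 720 by 4! = 24 for the repeated letters gives 30.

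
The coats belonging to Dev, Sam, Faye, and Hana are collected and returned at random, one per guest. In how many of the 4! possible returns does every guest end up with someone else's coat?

This is the derangement count D_4: permutations of 4 items with no fixed point.
By inclusion–exclusion this is Σ_{j=0}^{4} (−1)^j C(4,j)·(4−j)!.
Computing: 24 − 24 + 12 − 4 + 1 = 9.

9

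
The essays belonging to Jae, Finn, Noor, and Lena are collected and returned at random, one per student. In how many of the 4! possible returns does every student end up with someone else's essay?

Let Aᵢ be the assignments in which student i gets their own essay. We want the size of the complement of A₁∪…∪A_4.
By inclusion–exclusion this is Σ_{j=0}^{4} (−1)^j C(4,j)·(4−j)!.
Computing: 24 − 24 + 12 − 4 + 1 = 9.

9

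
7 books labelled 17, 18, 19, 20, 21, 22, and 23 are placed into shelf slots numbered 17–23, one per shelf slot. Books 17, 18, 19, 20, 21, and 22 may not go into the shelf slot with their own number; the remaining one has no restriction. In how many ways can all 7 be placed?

2119

Let Aᵢ (for 17 ≤ i ≤ 22) be the placements that put book i in its forbidden shelf slot. Any j of these fix j positions, leaving (7−j)! ways to fill the rest, and there are C(6,j) ways to pick which j.
By inclusion–exclusion, the number of valid placements is Σ_{j=0}^{6} (−1)^j C(6,j)·(7−j)!.
Computing: 5040 − 4320 + 1800 − 480 + 90 − 12 + 1 = 2119.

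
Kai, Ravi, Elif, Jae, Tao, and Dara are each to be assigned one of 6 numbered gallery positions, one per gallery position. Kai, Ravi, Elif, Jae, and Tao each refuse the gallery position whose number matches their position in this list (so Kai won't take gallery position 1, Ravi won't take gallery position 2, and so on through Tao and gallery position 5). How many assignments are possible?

309

Let Aᵢ (for 1 ≤ i ≤ 5) be the placements that put person i in their forbidden gallery position. Any j of these fix j positions, leaving (6−j)! ways to fill the rest, and there are C(5,j) ways to pick which j.
By inclusion–exclusion, the number of valid placements is Σ_{j=0}^{5} (−1)^j C(5,j)·(6−j)!.
Computing: 720 − 600 + 240 − 60 + 10 − 1 = 309.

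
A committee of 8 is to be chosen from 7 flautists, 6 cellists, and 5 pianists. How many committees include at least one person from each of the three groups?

With no constraint there are C(18,8) = 43758 possible selections.
Selections missing a whole group: no flautists → C(11,8) = 165; no cellists → C(12,8) = 495; no pianists → C(13,8) = 1287.
Add back selections omitting two groups (i.e. drawn from a single group): C(7,8) + C(6,8) + C(5,8) = 0.
By inclusion–exclusion: 43758 − 1947 + 0 = 41811.

41811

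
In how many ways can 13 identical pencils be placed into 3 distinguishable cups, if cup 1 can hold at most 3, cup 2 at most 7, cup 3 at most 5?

6

Ignoring the caps, the number of non-negative solutions to x_1+…+x_3 = 13 is C(15,2) = 105.
Subtract solutions that violate a single cap (substitute x_i' = x_i − (cap_i+1)): x_1 ≥ 4 gives C(11,2) = 55; x_2 ≥ 8 gives C(7,2) = 21; x_3 ≥ 6 gives C(9,2) = 36. Together 112.
Add back pairs where two caps are both exceeded: 3 + 10 + 0 = 13.
By inclusion–exclusion the count is 105 − 112 + 13 = 6.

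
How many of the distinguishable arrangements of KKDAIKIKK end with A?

168

With the last slot taken by A, it remains to arrange the other 8 letters (KKDIKIKK).
Those 8 letters have I appearing twice and K appearing 5 times, giving (8)!/(5!·2!) = 168.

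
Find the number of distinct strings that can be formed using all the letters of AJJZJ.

20

AJJZJ has 5 letters with J appearing 3 times.
Dividing 5! = 120 by 3! = 6 for the repeated letters gives 20.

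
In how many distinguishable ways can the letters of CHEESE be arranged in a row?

Letter multiplicities in CHEESE: C×1, E×3, H×1, S×1.
Dividing 6! = 720 by 3! = 6 for the repeated letters gives 120.

120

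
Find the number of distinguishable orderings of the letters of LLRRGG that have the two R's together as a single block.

30

Treat the 2 copies of R as a single block. The multiset to arrange is then {RR, G, G, L, L}, 5 items in all.
That gives (5)!/(2!·2!) = 30 arrangements.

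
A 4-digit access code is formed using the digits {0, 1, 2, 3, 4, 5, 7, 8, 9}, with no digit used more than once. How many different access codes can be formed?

Choose and order 4 of the 9 symbols: the first digit has 9 options, the next 8, then 7, 6.
That product is 9 × 8 × 7 × 6 = 3024.

3024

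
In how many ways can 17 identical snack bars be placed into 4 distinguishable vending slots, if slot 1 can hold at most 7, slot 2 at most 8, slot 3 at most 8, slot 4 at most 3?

Without the upper bounds there are C(20,3) = 1140 ways to split 17 among 4 vending slots.
Subtract solutions that violate a single cap (substitute x_i' = x_i − (cap_i+1)): x_1 ≥ 8 gives C(12,3) = 220; x_2 ≥ 9 gives C(11,3) = 165; x_3 ≥ 9 gives C(11,3) = 165; x_4 ≥ 4 gives C(16,3) = 560. Together 1110.
Add back pairs where two caps are both exceeded: 1 + 1 + 56 + 0 + 35 + 35 = 128.
By inclusion–exclusion the count is 1140 − 1110 + 128 = 158.

158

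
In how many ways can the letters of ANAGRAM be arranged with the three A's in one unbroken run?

Treat the 3 copies of A as a single block. The multiset to arrange is then {AAA, G, M, N, R}, 5 items in all.
All 5 items are distinct, so there are (5)! = 120 arrangements.

120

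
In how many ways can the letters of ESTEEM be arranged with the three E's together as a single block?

24

Treat the 3 copies of E as a single block. The multiset to arrange is then {EEE, M, S, T}, 4 items in all.
All 4 items are distinct, so there are (4)! = 24 arrangements.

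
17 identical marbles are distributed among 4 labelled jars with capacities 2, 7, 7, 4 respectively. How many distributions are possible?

19

By stars and bars, unrestricted non-negative solutions to x_1+…+x_4 = 17 number C(17+3,3) = 1140.
Subtract solutions that violate a single cap (substitute x_i' = x_i − (cap_i+1)): x_1 ≥ 3 gives C(17,3) = 680; x_2 ≥ 8 gives C(12,3) = 220; x_3 ≥ 8 gives C(12,3) = 220; x_4 ≥ 5 gives C(15,3) = 455. Together 1575.
Add back pairs where two caps are both exceeded: 84 + 84 + 220 + 4 + 35 + 35 = 462.
Subtract triples: 0 + 4 + 4 + 0 = 8.
By inclusion–exclusion the count is 1140 − 1575 + 462 − 8 = 19.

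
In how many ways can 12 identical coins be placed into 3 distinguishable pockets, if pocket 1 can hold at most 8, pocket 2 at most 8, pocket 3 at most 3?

Ignoring the caps, the number of non-negative solutions to x_1+…+x_3 = 12 is C(14,2) = 91.
Subtract solutions that violate a single cap (substitute x_i' = x_i − (cap_i+1)): x_1 ≥ 9 gives C(5,2) = 10; x_2 ≥ 9 gives C(5,2) = 10; x_3 ≥ 4 gives C(10,2) = 45. Together 65.
No two caps can be exceeded simultaneously, so the pair terms are all 0.
By inclusion–exclusion the count is 91 − 65 + 0 = 26.

26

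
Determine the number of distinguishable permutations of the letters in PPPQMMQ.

210

PPPQMMQ has 7 letters with M appearing twice, P appearing 3 times, and Q appearing twice.
So there are 7! / (3!·2!·2!) = 210 distinguishable arrangements.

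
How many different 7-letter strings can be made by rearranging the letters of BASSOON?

Letter multiplicities in BASSOON: A×1, B×1, N×1, O×2, S×2.
The number of distinct arrangements is 7!/(2!·2!) = 5040/4 = 1260.

1260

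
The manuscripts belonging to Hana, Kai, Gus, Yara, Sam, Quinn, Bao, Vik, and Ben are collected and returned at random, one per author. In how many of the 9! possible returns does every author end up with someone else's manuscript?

This is the derangement count D_9: permutations of 9 items with no fixed point.
By inclusion–exclusion this is Σ_{j=0}^{9} (−1)^j C(9,j)·(9−j)!.
Computing: 362880 − 362880 + 181440 − 60480 + 15120 − 3024 + 504 − 72 + 9 − 1 = 133496.

133496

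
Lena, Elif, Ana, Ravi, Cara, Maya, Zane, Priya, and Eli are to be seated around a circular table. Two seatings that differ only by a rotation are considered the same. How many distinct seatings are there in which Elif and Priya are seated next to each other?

Glue Elif and Priya into a block (2 internal orders). Seating 8 units around a circle gives (7)! arrangements.
So 2 × (7)! = 2 × 5040 = 10080.

10080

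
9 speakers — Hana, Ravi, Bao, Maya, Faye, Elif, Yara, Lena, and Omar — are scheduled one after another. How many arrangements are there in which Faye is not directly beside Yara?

282240

There are 9! = 362880 arrangements in all. If Faye and Yara are adjacent, merging them into one block gives 2·(8)! = 80640 arrangements.
Complementary counting: 362880 − 80640 = 282240.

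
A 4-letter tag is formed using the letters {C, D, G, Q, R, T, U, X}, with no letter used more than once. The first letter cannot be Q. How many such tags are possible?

1470

The first letter has 8−1 = 7 choices (anything except Q).
The remaining 3 letters are filled from the other 7 symbols without repetition: 7 × 6 × 5 = 210.
Total: 7 × 210 = 1470.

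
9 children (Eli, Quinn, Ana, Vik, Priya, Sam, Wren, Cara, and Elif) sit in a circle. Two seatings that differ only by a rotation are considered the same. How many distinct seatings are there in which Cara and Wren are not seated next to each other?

30240

All circular seatings of 9 people number (8)! = 40320.
Seatings with Cara beside Wren: treat them as a block with 2 internal orders, giving 2 × (7)! = 10080.
Subtracting, 40320 − 10080 = 30240.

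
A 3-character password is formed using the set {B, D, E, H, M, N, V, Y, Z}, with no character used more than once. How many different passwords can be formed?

504

This is a permutation of 3 out of 9: P(9,3) = 9!/6!.
9 × 8 × 7 = 504.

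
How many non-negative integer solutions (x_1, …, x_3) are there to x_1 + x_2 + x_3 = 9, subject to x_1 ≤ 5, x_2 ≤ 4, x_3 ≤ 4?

15

Ignoring the caps, the number of non-negative solutions to x_1+…+x_3 = 9 is C(11,2) = 55.
Subtract solutions that violate a single cap (substitute x_i' = x_i − (cap_i+1)): x_1 ≥ 6 gives C(5,2) = 10; x_2 ≥ 5 gives C(6,2) = 15; x_3 ≥ 5 gives C(6,2) = 15. Together 40.
No two caps can be exceeded simultaneously, so the pair terms are all 0.
By inclusion–exclusion the count is 55 − 40 + 0 = 15.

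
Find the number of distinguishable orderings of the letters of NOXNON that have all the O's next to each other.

Treat the 2 copies of O as a single block. The multiset to arrange is then {OO, N, N, N, X}, 5 items in all.
That gives (5)!/(3!) = 20 arrangements.

20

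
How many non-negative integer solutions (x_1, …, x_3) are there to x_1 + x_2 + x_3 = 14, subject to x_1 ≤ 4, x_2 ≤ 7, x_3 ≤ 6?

By stars and bars, unrestricted non-negative solutions to x_1+…+x_3 = 14 number C(14+2,2) = 120.
Subtract solutions that violate a single cap (substitute x_i' = x_i − (cap_i+1)): x_1 ≥ 5 gives C(11,2) = 55; x_2 ≥ 8 gives C(8,2) = 28; x_3 ≥ 7 gives C(9,2) = 36. Together 119.
Add back pairs where two caps are both exceeded: 3 + 6 + 0 = 9.
By inclusion–exclusion the count is 120 − 119 + 9 = 10.

10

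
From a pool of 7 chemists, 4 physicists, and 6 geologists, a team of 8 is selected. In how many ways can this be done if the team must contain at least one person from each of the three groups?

22813

Unrestricted: C(17,8) = 24310 ways to pick any 8 of the 17.
Selections missing a whole group: no chemists → C(10,8) = 45; no physicists → C(13,8) = 1287; no geologists → C(11,8) = 165.
Add back selections omitting two groups (i.e. drawn from a single group): C(7,8) + C(4,8) + C(6,8) = 0.
By inclusion–exclusion: 24310 − 1497 + 0 = 22813.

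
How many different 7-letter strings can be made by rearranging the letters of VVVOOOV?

35

VVVOOOV has 7 letters with O appearing 3 times and V appearing 4 times.
So there are 7! / (4!·3!) = 35 distinguishable arrangements.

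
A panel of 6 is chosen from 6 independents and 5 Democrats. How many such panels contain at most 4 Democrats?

456

Split by how many Democrats are chosen (0 through 4).
Sum: C(5,0)·C(6,6) + C(5,1)·C(6,5) + C(5,2)·C(6,4) + C(5,3)·C(6,3) + C(5,4)·C(6,2) = 1 + 30 + 150 + 200 + 75 = 456.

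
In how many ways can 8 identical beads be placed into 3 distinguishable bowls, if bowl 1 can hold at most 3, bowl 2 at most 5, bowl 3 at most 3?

Ignoring the caps, the number of non-negative solutions to x_1+…+x_3 = 8 is C(10,2) = 45.
Subtract solutions that violate a single cap (substitute x_i' = x_i − (cap_i+1)): x_1 ≥ 4 gives C(6,2) = 15; x_2 ≥ 6 gives C(4,2) = 6; x_3 ≥ 4 gives C(6,2) = 15. Together 36.
Add back pairs where two caps are both exceeded: 0 + 1 + 0 = 1.
By inclusion–exclusion the count is 45 − 36 + 1 = 10.

10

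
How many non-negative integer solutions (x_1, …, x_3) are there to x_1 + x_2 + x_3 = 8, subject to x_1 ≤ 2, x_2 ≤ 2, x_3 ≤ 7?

8

Without the upper bounds there are C(10,2) = 45 ways to split 8 among 3 variables.
Subtract solutions that violate a single cap (substitute x_i' = x_i − (cap_i+1)): x_1 ≥ 3 gives C(7,2) = 21; x_2 ≥ 3 gives C(7,2) = 21; x_3 ≥ 8 gives C(2,2) = 1. Together 43.
Add back pairs where two caps are both exceeded: 6 + 0 + 0 = 6.
By inclusion–exclusion the count is 45 − 43 + 6 = 8.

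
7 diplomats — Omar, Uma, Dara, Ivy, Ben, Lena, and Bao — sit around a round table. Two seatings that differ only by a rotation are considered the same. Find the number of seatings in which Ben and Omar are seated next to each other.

Glue Ben and Omar into a block (2 internal orders). Seating 6 units around a circle gives (5)! arrangements.
So 2 × (5)! = 2 × 120 = 240.

240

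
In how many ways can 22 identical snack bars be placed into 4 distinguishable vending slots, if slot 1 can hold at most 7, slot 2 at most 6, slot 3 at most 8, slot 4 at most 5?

Ignoring the caps, the number of non-negative solutions to x_1+…+x_4 = 22 is C(25,3) = 2300.
Subtract solutions that violate a single cap (substitute x_i' = x_i − (cap_i+1)): x_1 ≥ 8 gives C(17,3) = 680; x_2 ≥ 7 gives C(18,3) = 816; x_3 ≥ 9 gives C(16,3) = 560; x_4 ≥ 6 gives C(19,3) = 969. Together 3025.
Add back pairs where two caps are both exceeded: 120 + 56 + 165 + 84 + 220 + 120 = 765.
Subtract triples: 0 + 4 + 0 + 1 = 5.
By inclusion–exclusion the count is 2300 − 3025 + 765 − 5 = 35.

35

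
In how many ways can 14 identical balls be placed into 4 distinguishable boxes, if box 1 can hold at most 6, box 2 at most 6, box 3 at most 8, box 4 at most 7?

301

By stars and bars, unrestricted non-negative solutions to x_1+…+x_4 = 14 number C(14+3,3) = 680.
Subtract solutions that violate a single cap (substitute x_i' = x_i − (cap_i+1)): x_1 ≥ 7 gives C(10,3) = 120; x_2 ≥ 7 gives C(10,3) = 120; x_3 ≥ 9 gives C(8,3) = 56; x_4 ≥ 8 gives C(9,3) = 84. Together 380.
Add back pairs where two caps are both exceeded: 1 + 0 + 0 + 0 + 0 + 0 = 1.
By inclusion–exclusion the count is 680 − 380 + 1 = 301.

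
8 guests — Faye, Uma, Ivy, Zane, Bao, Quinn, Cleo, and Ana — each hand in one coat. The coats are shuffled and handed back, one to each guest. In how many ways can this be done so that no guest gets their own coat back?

Count assignments avoiding every fixed point. For any j of the 8 guests fixed to their own coat, the other 8−j can be arranged in (8−j)! ways.
By inclusion–exclusion this is Σ_{j=0}^{8} (−1)^j C(8,j)·(8−j)!.
Computing: 40320 − 40320 + 20160 − 6720 + 1680 − 336 + 56 − 8 + 1 = 14833.

14833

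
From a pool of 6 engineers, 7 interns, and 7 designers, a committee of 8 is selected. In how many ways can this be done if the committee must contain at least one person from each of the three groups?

120393

Unrestricted: C(20,8) = 125970 ways to pick any 8 of the 20.
Subtract selections that omit an entire group: no engineers → C(14,8) = 3003; no interns → C(13,8) = 1287; no designers → C(13,8) = 1287.
Add back selections omitting two groups (i.e. drawn from a single group): C(6,8) + C(7,8) + C(7,8) = 0.
By inclusion–exclusion: 125970 − 5577 + 0 = 120393.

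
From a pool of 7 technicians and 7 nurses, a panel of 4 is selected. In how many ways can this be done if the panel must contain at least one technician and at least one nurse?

931

Total 4-person selections from all 14: C(14,4) = 1001.
Selections missing a whole group: no technicians → C(7,4) = 35; no nurses → C(7,4) = 35.
Both groups omitted at once is impossible, so 1001 − 70 = 931.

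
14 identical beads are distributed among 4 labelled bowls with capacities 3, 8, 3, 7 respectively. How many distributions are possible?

80

Without the upper bounds there are C(17,3) = 680 ways to split 14 among 4 bowls.
Subtract solutions that violate a single cap (substitute x_i' = x_i − (cap_i+1)): x_1 ≥ 4 gives C(13,3) = 286; x_2 ≥ 9 gives C(8,3) = 56; x_3 ≥ 4 gives C(13,3) = 286; x_4 ≥ 8 gives C(9,3) = 84. Together 712.
Add back pairs where two caps are both exceeded: 4 + 84 + 10 + 4 + 0 + 10 = 112.
By inclusion–exclusion the count is 680 − 712 + 112 = 80.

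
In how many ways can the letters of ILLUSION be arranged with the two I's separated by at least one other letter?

7560

Total arrangements of ILLUSION: 8!/(2!·2!) = 10080.
If the two I's are adjacent, glue them into one block, leaving 7 items to arrange: (7)!/(2!) = 2520 ways.
Subtracting, 10080 − 2520 = 7560 arrangements keep the I's apart.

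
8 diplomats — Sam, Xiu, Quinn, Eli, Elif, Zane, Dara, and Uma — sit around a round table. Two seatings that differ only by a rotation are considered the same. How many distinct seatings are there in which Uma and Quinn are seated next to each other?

Glue Uma and Quinn into a block (2 internal orders). Seating 7 units around a circle gives (6)! arrangements.
So 2 × (6)! = 2 × 720 = 1440.

1440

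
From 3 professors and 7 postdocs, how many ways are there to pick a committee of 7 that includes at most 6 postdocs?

Split by how many postdocs are chosen (0 through 6).
Sum: C(7,0)·C(3,7) + C(7,1)·C(3,6) + C(7,2)·C(3,5) + C(7,3)·C(3,4) + C(7,4)·C(3,3) + C(7,5)·C(3,2) + C(7,6)·C(3,1) = 0 + 0 + 0 + 0 + 35 + 63 + 21 = 119.

119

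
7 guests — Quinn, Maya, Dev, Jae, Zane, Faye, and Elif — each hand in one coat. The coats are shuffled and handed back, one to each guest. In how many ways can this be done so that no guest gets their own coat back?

1854

Count assignments avoiding every fixed point. For any j of the 7 guests fixed to their own coat, the other 7−j can be arranged in (7−j)! ways.
By inclusion–exclusion this is Σ_{j=0}^{7} (−1)^j C(7,j)·(7−j)!.
Computing: 5040 − 5040 + 2520 − 840 + 210 − 42 + 7 − 1 = 1854.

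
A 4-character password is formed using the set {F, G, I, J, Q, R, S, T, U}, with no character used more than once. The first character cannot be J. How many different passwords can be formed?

2688

The first character has 9−1 = 8 choices (anything except J).
The remaining 3 characters are filled from the other 8 symbols without repetition: 8 × 7 × 6 = 336.
Total: 8 × 336 = 2688.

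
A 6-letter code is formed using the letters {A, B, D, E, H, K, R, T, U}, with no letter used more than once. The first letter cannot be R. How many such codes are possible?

The first letter has 9−1 = 8 choices (anything except R).
The remaining 5 letters are filled from the other 8 symbols without repetition: 8 × 7 × 6 × 5 × 4 = 6720.
Total: 8 × 6720 = 53760.

53760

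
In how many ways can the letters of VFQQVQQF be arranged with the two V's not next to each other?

315

Total arrangements of VFQQVQQF: 8!/(4!·2!·2!) = 420.
Arrangements with the V's together: treat VV as one letter, giving (7)!/(4!·2!) = 105.
Hence 420 − 105 = 315.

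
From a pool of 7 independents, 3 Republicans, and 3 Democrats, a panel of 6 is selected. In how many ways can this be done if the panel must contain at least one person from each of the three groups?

1302

With no constraint there are C(13,6) = 1716 possible selections.
Selections missing a whole group: no independents → C(6,6) = 1; no Republicans → C(10,6) = 210; no Democrats → C(10,6) = 210.
Add back selections omitting two groups (i.e. drawn from a single group): C(7,6) + C(3,6) + C(3,6) = 7.
By inclusion–exclusion: 1716 − 421 + 7 = 1302.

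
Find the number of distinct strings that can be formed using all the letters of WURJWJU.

630

The 7 letters of WURJWJU have repeats: J appearing twice, U appearing twice, and W appearing twice.
The number of distinct arrangements is 7!/(2!·2!·2!) = 5040/8 = 630.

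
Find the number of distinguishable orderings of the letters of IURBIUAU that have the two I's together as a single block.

840

Treat the 2 copies of I as a single block. The multiset to arrange is then {II, A, B, R, U, U, U}, 7 items in all.
That gives (7)!/(3!) = 840 arrangements.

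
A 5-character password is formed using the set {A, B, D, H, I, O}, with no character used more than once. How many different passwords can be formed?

Choose and order 5 of the 6 symbols: the first character has 6 options, the next 5, and so on down to 2.
That product is 6 × 5 × 4 × 3 × 2 = 720.

720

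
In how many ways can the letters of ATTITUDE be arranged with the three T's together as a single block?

720

Treat the 3 copies of T as a single block. The multiset to arrange is then {TTT, A, D, E, I, U}, 6 items in all.
All 6 items are distinct, so there are (6)! = 720 arrangements.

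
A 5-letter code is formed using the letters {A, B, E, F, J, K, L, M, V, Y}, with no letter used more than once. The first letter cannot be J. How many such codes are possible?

The first letter has 10−1 = 9 choices (anything except J).
The remaining 4 letters are filled from the other 9 symbols without repetition: 9 × 8 × 7 × 6 = 3024.
Total: 9 × 3024 = 27216.

27216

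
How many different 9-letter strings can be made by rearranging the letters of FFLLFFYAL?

FFLLFFYAL has 9 letters with F appearing 4 times and L appearing 3 times.
Dividing 9! = 362880 by 4!·3! = 144 for the repeated letters gives 2520.

2520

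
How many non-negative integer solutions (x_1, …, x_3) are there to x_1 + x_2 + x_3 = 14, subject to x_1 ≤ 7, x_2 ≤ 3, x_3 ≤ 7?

Ignoring the caps, the number of non-negative solutions to x_1+…+x_3 = 14 is C(16,2) = 120.
Subtract solutions that violate a single cap (substitute x_i' = x_i − (cap_i+1)): x_1 ≥ 8 gives C(8,2) = 28; x_2 ≥ 4 gives C(12,2) = 66; x_3 ≥ 8 gives C(8,2) = 28. Together 122.
Add back pairs where two caps are both exceeded: 6 + 0 + 6 = 12.
By inclusion–exclusion the count is 120 − 122 + 12 = 10.

10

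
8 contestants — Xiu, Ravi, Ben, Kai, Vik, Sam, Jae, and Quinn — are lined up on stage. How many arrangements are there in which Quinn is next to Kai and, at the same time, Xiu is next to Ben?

2880

Treat {Quinn,Kai} as one block (2 orders) and {Xiu,Ben} as another (2 orders).
That leaves 6 units to arrange: 2 × 2 × 6! = 4 × 720 = 2880.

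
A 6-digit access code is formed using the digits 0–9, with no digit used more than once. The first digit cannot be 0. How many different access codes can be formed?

The first digit has 10−1 = 9 choices (anything except 0).
The remaining 5 digits are filled from the other 9 symbols without repetition: 9 × 8 × 7 × 6 × 5 = 15120.
Total: 9 × 15120 = 136080.

136080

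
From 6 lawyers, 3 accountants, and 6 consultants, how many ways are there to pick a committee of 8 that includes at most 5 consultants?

6399

Split by how many consultants are chosen (0 through 5).
Sum: C(6,0)·C(9,8) + C(6,1)·C(9,7) + C(6,2)·C(9,6) + C(6,3)·C(9,5) + C(6,4)·C(9,4) + C(6,5)·C(9,3) = 9 + 216 + 1260 + 2520 + 1890 + 504 = 6399.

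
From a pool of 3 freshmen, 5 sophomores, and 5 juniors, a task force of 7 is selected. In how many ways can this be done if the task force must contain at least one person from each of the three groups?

1580

Unrestricted: C(13,7) = 1716 ways to pick any 7 of the 13.
Selections missing a whole group: no freshmen → C(10,7) = 120; no sophomores → C(8,7) = 8; no juniors → C(8,7) = 8.
Add back selections omitting two groups (i.e. drawn from a single group): C(3,7) + C(5,7) + C(5,7) = 0.
By inclusion–exclusion: 1716 − 136 + 0 = 1580.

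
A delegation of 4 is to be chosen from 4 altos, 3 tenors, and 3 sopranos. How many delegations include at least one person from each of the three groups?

126

Unrestricted: C(10,4) = 210 ways to pick any 4 of the 10.
Subtract selections that omit an entire group: no altos → C(6,4) = 15; no tenors → C(7,4) = 35; no sopranos → C(7,4) = 35.
Add back selections omitting two groups (i.e. drawn from a single group): C(4,4) + C(3,4) + C(3,4) = 1.
By inclusion–exclusion: 210 − 85 + 1 = 126.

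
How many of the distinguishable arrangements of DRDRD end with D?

6

With the last slot taken by D, it remains to arrange the other 4 letters (RDRD).
Those 4 letters have D appearing twice and R appearing twice, giving (4)!/(2!·2!) = 6.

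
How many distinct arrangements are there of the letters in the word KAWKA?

30

The 5 letters of KAWKA have repeats: A appearing twice and K appearing twice.
The number of distinct arrangements is 5!/(2!·2!) = 120/4 = 30.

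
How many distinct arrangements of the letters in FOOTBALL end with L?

With the last slot taken by L, it remains to arrange the other 7 letters (FOOTBAL).
Those 7 letters have O appearing twice, giving (7)!/(2!) = 2520.

2520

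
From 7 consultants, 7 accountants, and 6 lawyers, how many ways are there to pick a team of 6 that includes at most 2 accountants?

25740

Split by how many accountants are chosen (0 through 2).
Sum: C(7,0)·C(13,6) + C(7,1)·C(13,5) + C(7,2)·C(13,4) = 1716 + 9009 + 15015 = 25740.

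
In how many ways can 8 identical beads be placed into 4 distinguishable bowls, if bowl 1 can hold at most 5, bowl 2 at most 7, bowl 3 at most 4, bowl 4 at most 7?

Ignoring the caps, the number of non-negative solutions to x_1+…+x_4 = 8 is C(11,3) = 165.
Subtract solutions that violate a single cap (substitute x_i' = x_i − (cap_i+1)): x_1 ≥ 6 gives C(5,3) = 10; x_2 ≥ 8 gives C(3,3) = 1; x_3 ≥ 5 gives C(6,3) = 20; x_4 ≥ 8 gives C(3,3) = 1. Together 32.
No two caps can be exceeded simultaneously, so the pair terms are all 0.
By inclusion–exclusion the count is 165 − 32 + 0 = 133.

133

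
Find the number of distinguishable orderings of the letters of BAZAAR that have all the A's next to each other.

Treat the 3 copies of A as a single block. The multiset to arrange is then {AAA, B, R, Z}, 4 items in all.
All 4 items are distinct, so there are (4)! = 24 arrangements.

24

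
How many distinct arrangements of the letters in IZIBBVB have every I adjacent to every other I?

120

Treat the 2 copies of I as a single block. The multiset to arrange is then {II, B, B, B, V, Z}, 6 items in all.
That gives (6)!/(3!) = 120 arrangements.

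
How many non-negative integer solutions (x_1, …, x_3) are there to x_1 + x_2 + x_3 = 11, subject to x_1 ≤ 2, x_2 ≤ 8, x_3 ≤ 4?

Ignoring the caps, the number of non-negative solutions to x_1+…+x_3 = 11 is C(13,2) = 78.
Subtract solutions that violate a single cap (substitute x_i' = x_i − (cap_i+1)): x_1 ≥ 3 gives C(10,2) = 45; x_2 ≥ 9 gives C(4,2) = 6; x_3 ≥ 5 gives C(8,2) = 28. Together 79.
Add back pairs where two caps are both exceeded: 0 + 10 + 0 = 10.
By inclusion–exclusion the count is 78 − 79 + 10 = 9.

9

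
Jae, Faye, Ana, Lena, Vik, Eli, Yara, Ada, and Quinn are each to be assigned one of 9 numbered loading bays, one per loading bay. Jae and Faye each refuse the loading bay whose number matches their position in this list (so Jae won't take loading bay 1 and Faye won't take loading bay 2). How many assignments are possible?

Let Aᵢ (for i ∈ {1, 2}) be the placements that put person i in their forbidden loading bay. Any j of these fix j positions, leaving (9−j)! ways to fill the rest, and there are C(2,j) ways to pick which j.
By inclusion–exclusion, the number of valid placements is Σ_{j=0}^{2} (−1)^j C(2,j)·(9−j)!.
Computing: 362880 − 80640 + 5040 = 287280.

287280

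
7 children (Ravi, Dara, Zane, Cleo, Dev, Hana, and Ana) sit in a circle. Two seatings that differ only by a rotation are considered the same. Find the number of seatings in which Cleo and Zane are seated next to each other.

240

Glue Cleo and Zane into a block (2 internal orders). Seating 6 units around a circle gives (5)! arrangements.
So 2 × (5)! = 2 × 120 = 240.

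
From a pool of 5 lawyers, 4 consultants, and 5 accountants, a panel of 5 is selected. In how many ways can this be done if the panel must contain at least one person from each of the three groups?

With no constraint there are C(14,5) = 2002 possible selections.
Selections missing a whole group: no lawyers → C(9,5) = 126; no consultants → C(10,5) = 252; no accountants → C(9,5) = 126.
Add back selections omitting two groups (i.e. drawn from a single group): C(5,5) + C(4,5) + C(5,5) = 2.
By inclusion–exclusion: 2002 − 504 + 2 = 1500.

1500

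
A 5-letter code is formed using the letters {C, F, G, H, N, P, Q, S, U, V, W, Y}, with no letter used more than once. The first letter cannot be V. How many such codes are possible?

87120

The first letter has 12−1 = 11 choices (anything except V).
The remaining 4 letters are filled from the other 11 symbols without repetition: 11 × 10 × 9 × 8 = 7920.
Total: 11 × 7920 = 87120.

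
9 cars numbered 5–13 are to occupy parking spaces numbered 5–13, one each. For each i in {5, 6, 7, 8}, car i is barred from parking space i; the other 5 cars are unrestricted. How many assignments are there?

229080

Let Aᵢ (for 5 ≤ i ≤ 8) be the placements that put car i in its forbidden parking space. Any j of these fix j positions, leaving (9−j)! ways to fill the rest, and there are C(4,j) ways to pick which j.
By inclusion–exclusion, the number of valid placements is Σ_{j=0}^{4} (−1)^j C(4,j)·(9−j)!.
Computing: 362880 − 161280 + 30240 − 2880 + 120 = 229080.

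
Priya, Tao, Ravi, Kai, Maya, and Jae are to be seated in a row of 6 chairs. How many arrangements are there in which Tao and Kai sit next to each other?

240

Place the 4 others and the Tao-Kai pair as 5 objects in a line; the pair has 2 internal arrangements.
That gives 2 × 5! = 2 × 120 = 240.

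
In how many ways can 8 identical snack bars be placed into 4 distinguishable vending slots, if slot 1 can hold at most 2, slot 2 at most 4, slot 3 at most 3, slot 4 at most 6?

55

Without the upper bounds there are C(11,3) = 165 ways to split 8 among 4 vending slots.
Subtract solutions that violate a single cap (substitute x_i' = x_i − (cap_i+1)): x_1 ≥ 3 gives C(8,3) = 56; x_2 ≥ 5 gives C(6,3) = 20; x_3 ≥ 4 gives C(7,3) = 35; x_4 ≥ 7 gives C(4,3) = 4. Together 115.
Add back pairs where two caps are both exceeded: 1 + 4 + 0 + 0 + 0 + 0 = 5.
By inclusion–exclusion the count is 165 − 115 + 5 = 55.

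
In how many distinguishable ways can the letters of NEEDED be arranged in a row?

60

The 6 letters of NEEDED have repeats: D appearing twice and E appearing 3 times.
The number of distinct arrangements is 6!/(3!·2!) = 720/12 = 60.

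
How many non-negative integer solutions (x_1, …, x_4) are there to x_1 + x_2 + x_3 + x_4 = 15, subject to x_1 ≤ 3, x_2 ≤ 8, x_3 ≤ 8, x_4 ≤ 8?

By stars and bars, unrestricted non-negative solutions to x_1+…+x_4 = 15 number C(15+3,3) = 816.
Subtract solutions that violate a single cap (substitute x_i' = x_i − (cap_i+1)): x_1 ≥ 4 gives C(14,3) = 364; x_2 ≥ 9 gives C(9,3) = 84; x_3 ≥ 9 gives C(9,3) = 84; x_4 ≥ 9 gives C(9,3) = 84. Together 616.
Add back pairs where two caps are both exceeded: 10 + 10 + 10 + 0 + 0 + 0 = 30.
By inclusion–exclusion the count is 816 − 616 + 30 = 230.

230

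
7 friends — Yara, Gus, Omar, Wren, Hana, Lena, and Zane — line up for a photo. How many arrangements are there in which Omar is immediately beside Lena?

1440

Treat {Omar, Lena} as a single unit. There are 6 units to order, and the pair itself can be ordered 2 ways.
That gives 2 × 6! = 2 × 720 = 1440.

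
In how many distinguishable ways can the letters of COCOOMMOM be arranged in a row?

1260

Letter multiplicities in COCOOMMOM: C×2, M×3, O×4.
Dividing 9! = 362880 by 4!·3!·2! = 288 for the repeated letters gives 1260.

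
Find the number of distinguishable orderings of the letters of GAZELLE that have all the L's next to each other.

Treat the 2 copies of L as a single block. The multiset to arrange is then {LL, A, E, E, G, Z}, 6 items in all.
That gives (6)!/(2!) = 360 arrangements.

360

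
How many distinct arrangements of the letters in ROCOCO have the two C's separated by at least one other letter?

Total arrangements of ROCOCO: 6!/(3!·2!) = 60.
Arrangements with the C's together: treat CC as one letter, giving (5)!/(3!) = 20.
Subtracting, 60 − 20 = 40 arrangements keep the C's apart.

40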